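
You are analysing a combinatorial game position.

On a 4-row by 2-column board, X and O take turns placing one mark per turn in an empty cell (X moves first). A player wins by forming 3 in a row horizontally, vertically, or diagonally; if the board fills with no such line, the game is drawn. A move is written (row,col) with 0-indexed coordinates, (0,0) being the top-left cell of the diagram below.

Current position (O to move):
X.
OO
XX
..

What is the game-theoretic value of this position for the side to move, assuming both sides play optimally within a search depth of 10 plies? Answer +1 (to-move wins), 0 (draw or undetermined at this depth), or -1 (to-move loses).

value(X./OO/XX/.., O) = 0

[X./OO/XX/..] O move#1: (0,1):+0/XO/OO/XX/..*, (3,0):+0/X./OO/XX/O., (3,1):+0/X./OO/XX/.O
[XO/OO/XX/..] X move#2: (3,0):+0/XO/OO/XX/X.*, (3,1):+0/XO/OO/XX/.X
[XO/OO/XX/X.] O move#3: (3,1):+0/XO/OO/XX/XO*
[XO/OO/XX/XO] end (terminal +0, X#4); searched X./OO/XX/.. to 10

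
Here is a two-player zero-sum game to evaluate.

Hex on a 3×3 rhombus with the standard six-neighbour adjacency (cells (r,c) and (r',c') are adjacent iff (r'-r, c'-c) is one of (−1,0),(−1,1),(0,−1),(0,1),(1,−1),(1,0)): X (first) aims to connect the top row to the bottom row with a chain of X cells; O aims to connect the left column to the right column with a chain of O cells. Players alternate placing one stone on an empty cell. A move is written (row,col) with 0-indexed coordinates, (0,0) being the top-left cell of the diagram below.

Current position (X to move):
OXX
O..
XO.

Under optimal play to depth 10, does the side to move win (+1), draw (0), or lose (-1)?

value(OXX/O../XO., X) = +1

ply 1, X at OXX/O../XO. | (1,1)=+1→OXX/OX./XO.*; (1,2)=+1→OXX/O.X/XO.; (2,2)=+1→OXX/O../XOX
ply 2: OXX/OX./XO. is terminal -1 (O); from OXX/O../XO. depth 10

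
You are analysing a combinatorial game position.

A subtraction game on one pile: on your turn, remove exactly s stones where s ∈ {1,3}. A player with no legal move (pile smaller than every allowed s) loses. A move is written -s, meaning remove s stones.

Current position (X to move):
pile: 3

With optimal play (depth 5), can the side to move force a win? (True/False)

X winning at [3]: True

p1 X@[3]: -1[2]+1* -3[0]+1
p2 O@[2]: -1[1]-1*
p3 X@[1]: -1[0]+1*
p4 O@[0] terminal -1; root [3] d5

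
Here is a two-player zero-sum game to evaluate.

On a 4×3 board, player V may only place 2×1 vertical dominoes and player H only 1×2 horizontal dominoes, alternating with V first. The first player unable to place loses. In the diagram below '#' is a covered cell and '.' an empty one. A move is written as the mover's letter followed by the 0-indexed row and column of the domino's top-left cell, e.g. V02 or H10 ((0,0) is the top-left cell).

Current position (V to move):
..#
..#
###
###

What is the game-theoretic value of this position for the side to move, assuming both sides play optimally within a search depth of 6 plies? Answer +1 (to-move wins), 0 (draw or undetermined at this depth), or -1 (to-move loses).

value(..#/..#/###/###, V) = +1

p1 V@[..#/..#/###/###]: V00[#.#/#.#/###/###]+1* V01[.##/.##/###/###]+1
p2 H@[#.#/#.#/###/###] terminal -1; root [..#/..#/###/###] d6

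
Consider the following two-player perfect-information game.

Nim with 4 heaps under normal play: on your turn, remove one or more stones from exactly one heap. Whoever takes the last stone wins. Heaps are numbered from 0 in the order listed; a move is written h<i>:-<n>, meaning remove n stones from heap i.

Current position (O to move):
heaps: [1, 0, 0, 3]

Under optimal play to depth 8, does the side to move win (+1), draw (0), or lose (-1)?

value((1,0,0,3), O) = +1

p1 O@[(1,0,0,3)]: h0:-1[(0,0,0,3)]-1 h3:-1[(1,0,0,2)]-1 h3:-2[(1,0,0,1)]+1* h3:-3[(1,0,0,0)]-1
p2 X@[(1,0,0,1)]: h0:-1[(0,0,0,1)]-1* h3:-1[(1,0,0,0)]-1
p3 O@[(0,0,0,1)]: h3:-1[(0,0,0,0)]+1*
p4 X@[(0,0,0,0)] terminal -1; root [(1,0,0,3)] d8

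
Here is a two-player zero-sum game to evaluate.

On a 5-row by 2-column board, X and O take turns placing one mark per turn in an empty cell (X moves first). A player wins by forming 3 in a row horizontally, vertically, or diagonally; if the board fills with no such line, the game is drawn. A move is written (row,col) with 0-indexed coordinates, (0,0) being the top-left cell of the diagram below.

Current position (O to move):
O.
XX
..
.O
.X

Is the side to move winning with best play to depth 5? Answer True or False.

p1 O@[O./XX/../.O/.X]: (0,1)[OO/XX/../.O/.X]+0* (2,0)[O./XX/O./.O/.X]+0 (2,1)[O./XX/.O/.O/.X]+0 (3,0)[O./XX/../OO/.X]+0 (4,0)[O./XX/../.O/OX]+0
p2 X@[OO/XX/../.O/.X]: (2,0)[OO/XX/X./.O/.X]+0* (2,1)[OO/XX/.X/.O/.X]+0 (3,0)[OO/XX/../XO/.X]+0 (4,0)[OO/XX/../.O/XX]+0
p3 O@[OO/XX/X./.O/.X]: (2,1)[OO/XX/XO/.O/.X]-1 (3,0)[OO/XX/X./OO/.X]+0* (4,0)[OO/XX/X./.O/OX]-1
p4 X@[OO/XX/X./OO/.X]: (2,1)[OO/XX/XX/OO/.X]+0* (4,0)[OO/XX/X./OO/XX]+0
p5 O@[OO/XX/XX/OO/.X]: (4,0)[OO/XX/XX/OO/OX]+0*
p6 X@[OO/XX/XX/OO/OX] terminal +0; root [O./XX/../.O/.X] d5

O winning at [O./XX/../.O/.X]: False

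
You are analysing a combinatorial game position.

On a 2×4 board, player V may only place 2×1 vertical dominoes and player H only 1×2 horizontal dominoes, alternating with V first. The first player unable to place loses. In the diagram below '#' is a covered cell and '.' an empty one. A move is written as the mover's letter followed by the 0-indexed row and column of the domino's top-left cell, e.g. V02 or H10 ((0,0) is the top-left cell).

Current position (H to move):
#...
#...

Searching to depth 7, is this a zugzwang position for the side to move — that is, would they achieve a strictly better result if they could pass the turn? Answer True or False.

[#.../#...] H move#1: H01:+1/###./#...*, H02:+1/#.##/#..., H11:+1/#.../###., H12:+1/#.../#.##
[###./#...] V move#2: V03:-1/####/#..#*
[####/#..#] H move#3: H11:+1/####/####*
[####/####] end (terminal -1, V#4); searched #.../#... to 7
pass branch (V moves first from the same position):
  | [#.../#...] V move#1: V01:-1/##../##.., V02:+1/#.#./#.#.*, V03:-1/#..#/#..#
  | [#.#./#.#.] end (terminal -1, H#2); searched #.../#... to 7
H moving scores +1; H passing scores -1

zugzwang(#.../#..., H) = False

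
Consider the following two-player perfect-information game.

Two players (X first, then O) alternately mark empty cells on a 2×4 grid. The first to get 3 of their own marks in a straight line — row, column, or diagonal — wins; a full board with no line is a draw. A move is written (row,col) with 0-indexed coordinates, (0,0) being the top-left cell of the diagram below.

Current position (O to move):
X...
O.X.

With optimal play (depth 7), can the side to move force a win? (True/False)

ply 1, O at X.../O.X. | (0,1)=+0→XO../O.X.*; (0,2)=+0→X.O./O.X.; (0,3)=+0→X..O/O.X.; (1,1)=+0→X.../OOX.; (1,3)=+0→X.../O.XO
ply 2, X at XO../O.X. | (0,2)=+0→XOX./O.X.*; (0,3)=+0→XO.X/O.X.; (1,1)=+0→XO../OXX.; (1,3)=+0→XO../O.XX
ply 3, O at XOX./O.X. | (0,3)=+0→XOXO/O.X.*; (1,1)=+0→XOX./OOX.; (1,3)=+0→XOX./O.XO
ply 4, X at XOXO/O.X. | (1,1)=+0→XOXO/OXX.*; (1,3)=+0→XOXO/O.XX
ply 5, O at XOXO/OXX. | (1,3)=+0→XOXO/OXXO*
ply 6: XOXO/OXXO is terminal +0 (X); from X.../O.X. depth 7

O winning at [X.../O.X.]: False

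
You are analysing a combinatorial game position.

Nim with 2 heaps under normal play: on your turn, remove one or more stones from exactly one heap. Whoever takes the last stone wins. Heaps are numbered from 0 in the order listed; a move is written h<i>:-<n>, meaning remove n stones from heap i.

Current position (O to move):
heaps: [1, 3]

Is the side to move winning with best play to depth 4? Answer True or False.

O winning at [(1,3)]: True

p1 O@[(1,3)]: h0:-1[(0,3)]-1 h1:-1[(1,2)]-1 h1:-2[(1,1)]+1* h1:-3[(1,0)]-1
p2 X@[(1,1)]: h0:-1[(0,1)]-1* h1:-1[(1,0)]-1
p3 O@[(0,1)]: h1:-1[(0,0)]+1*
p4 X@[(0,0)] terminal -1; root [(1,3)] d4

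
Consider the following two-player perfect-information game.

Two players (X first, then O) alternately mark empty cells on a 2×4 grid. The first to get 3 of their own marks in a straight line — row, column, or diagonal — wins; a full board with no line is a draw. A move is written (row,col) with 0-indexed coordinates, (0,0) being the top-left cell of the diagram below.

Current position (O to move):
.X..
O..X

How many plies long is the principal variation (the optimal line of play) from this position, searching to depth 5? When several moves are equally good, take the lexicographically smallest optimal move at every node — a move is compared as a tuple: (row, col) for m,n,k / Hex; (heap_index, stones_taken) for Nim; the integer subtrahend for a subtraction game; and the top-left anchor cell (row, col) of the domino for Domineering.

[.X../O..X] O move#1: (0,0):+0/OX../O..X*, (0,2):+0/.XO./O..X, (0,3):+0/.X.O/O..X, (1,1):+0/.X../OO.X, (1,2):+0/.X../O.OX
[OX../O..X] X move#2: (0,2):+0/OXX./O..X*, (0,3):+0/OX.X/O..X, (1,1):+0/OX../OX.X, (1,2):+0/OX../O.XX
[OXX./O..X] O move#3: (0,3):+0/OXXO/O..X*, (1,1):-1/OXX./OO.X, (1,2):-1/OXX./O.OX
[OXXO/O..X] X move#4: (1,1):+0/OXXO/OX.X*, (1,2):+0/OXXO/O.XX
[OXXO/OX.X] O move#5: (1,2):+0/OXXO/OXOX*
[OXXO/OXOX] end (terminal +0, X#6); searched .X../O..X to 5

PV length from [.X../O..X]: 5 plies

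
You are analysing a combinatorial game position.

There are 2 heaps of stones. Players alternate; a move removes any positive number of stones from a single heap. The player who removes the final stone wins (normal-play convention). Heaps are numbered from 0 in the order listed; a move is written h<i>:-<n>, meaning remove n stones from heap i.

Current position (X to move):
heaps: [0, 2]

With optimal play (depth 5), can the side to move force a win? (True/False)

X winning at [(0,2)]: True

[(0,2)] X move#1: h1:-1:-1/(0,1), h1:-2:+1/(0,0)*
[(0,0)] end (terminal -1, O#2); searched (0,2) to 5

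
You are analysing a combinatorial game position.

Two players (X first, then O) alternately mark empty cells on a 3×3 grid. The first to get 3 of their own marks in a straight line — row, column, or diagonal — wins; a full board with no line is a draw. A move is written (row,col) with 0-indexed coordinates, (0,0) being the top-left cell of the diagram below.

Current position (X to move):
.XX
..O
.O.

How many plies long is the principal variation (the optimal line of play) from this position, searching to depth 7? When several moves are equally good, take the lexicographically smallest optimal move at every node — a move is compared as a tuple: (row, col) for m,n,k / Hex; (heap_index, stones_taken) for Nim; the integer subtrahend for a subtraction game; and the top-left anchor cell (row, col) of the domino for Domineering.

PV length from [.XX/..O/.O.]: 1 ply

p1 X@[.XX/..O/.O.]: (0,0)[XXX/..O/.O.]+1* (1,0)[.XX/X.O/.O.]+0 (1,1)[.XX/.XO/.O.]+1 (2,0)[.XX/..O/XO.]+1 (2,2)[.XX/..O/.OX]+0
p2 O@[XXX/..O/.O.] terminal -1; root [.XX/..O/.O.] d7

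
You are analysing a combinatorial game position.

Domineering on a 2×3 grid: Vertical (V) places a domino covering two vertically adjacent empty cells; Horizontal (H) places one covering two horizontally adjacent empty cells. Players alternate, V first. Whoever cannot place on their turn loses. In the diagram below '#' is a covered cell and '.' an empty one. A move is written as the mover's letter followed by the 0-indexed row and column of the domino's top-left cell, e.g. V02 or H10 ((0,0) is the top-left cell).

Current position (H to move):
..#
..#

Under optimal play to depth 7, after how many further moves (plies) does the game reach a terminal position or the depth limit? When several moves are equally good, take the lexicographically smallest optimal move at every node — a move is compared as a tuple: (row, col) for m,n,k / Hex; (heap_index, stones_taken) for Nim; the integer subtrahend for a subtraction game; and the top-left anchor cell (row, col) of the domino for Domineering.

PV length from [..#/..#]: 1 ply

p1 H@[..#/..#]: H00[###/..#]+1* H10[..#/###]+1
p2 V@[###/..#] terminal -1; root [..#/..#] d7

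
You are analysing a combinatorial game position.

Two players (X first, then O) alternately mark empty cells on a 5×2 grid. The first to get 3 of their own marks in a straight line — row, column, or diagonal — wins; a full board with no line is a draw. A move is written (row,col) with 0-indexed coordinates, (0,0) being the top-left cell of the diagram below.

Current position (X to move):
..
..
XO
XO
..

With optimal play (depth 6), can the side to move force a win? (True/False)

[../../XO/XO/..] X move#1: (0,0):-1/X./../XO/XO/.., (0,1):-1/.X/../XO/XO/.., (1,0):+1/../X./XO/XO/..*, (1,1):-1/../.X/XO/XO/.., (4,0):+1/../../XO/XO/X., (4,1):-1/../../XO/XO/.X
[../X./XO/XO/..] end (terminal -1, O#2); searched ../../XO/XO/.. to 6

X winning at [../../XO/XO/..]: True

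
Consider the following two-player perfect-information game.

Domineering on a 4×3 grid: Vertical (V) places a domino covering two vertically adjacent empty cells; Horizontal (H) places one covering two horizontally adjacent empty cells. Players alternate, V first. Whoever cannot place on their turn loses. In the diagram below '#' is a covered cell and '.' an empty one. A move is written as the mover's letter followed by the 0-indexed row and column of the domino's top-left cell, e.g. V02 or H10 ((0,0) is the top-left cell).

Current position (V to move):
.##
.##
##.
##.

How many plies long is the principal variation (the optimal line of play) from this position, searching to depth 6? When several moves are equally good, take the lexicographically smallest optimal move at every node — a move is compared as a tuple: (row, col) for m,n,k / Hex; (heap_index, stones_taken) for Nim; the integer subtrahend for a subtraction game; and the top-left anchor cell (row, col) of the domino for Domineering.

ply 1, V at .##/.##/##./##. | V00=+1→###/###/##./##.*; V22=+1→.##/.##/###/###
ply 2: ###/###/##./##. is terminal -1 (H); from .##/.##/##./##. depth 6

PV length from [.##/.##/##./##.]: 1 ply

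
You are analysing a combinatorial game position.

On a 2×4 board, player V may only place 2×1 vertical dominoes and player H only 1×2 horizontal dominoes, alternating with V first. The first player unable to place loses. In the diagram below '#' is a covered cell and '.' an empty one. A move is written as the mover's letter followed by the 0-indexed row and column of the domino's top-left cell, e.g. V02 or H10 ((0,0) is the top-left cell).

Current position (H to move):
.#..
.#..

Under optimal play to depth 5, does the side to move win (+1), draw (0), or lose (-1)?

value(.#../.#.., H) = +1

p1 H@[.#../.#..]: H02[.###/.#..]+1* H12[.#../.###]+1
p2 V@[.###/.#..]: V00[####/##..]-1*
p3 H@[####/##..]: H12[####/####]+1*
p4 V@[####/####] terminal -1; root [.#../.#..] d5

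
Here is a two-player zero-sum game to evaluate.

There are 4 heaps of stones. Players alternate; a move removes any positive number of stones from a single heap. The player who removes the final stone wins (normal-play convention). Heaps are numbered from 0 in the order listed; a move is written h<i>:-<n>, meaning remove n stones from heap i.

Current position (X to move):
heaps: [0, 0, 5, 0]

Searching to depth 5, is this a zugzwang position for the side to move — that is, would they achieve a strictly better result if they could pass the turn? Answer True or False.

zugzwang((0,0,5,0), X) = False

ply 1, X at (0,0,5,0) | h2:-1=-1→(0,0,4,0); h2:-2=-1→(0,0,3,0); h2:-3=-1→(0,0,2,0); h2:-4=-1→(0,0,1,0); h2:-5=+1→(0,0,0,0)*
ply 2: (0,0,0,0) is terminal -1 (O); from (0,0,5,0) depth 5
if X skipped the turn, O would face:
~ ply 1, O at (0,0,5,0) | h2:-1=-1→(0,0,4,0); h2:-2=-1→(0,0,3,0); h2:-3=-1→(0,0,2,0); h2:-4=-1→(0,0,1,0); h2:-5=+1→(0,0,0,0)*
~ ply 2: (0,0,0,0) is terminal -1 (X); from (0,0,5,0) depth 5
compare (X): move=+1 vs pass=-1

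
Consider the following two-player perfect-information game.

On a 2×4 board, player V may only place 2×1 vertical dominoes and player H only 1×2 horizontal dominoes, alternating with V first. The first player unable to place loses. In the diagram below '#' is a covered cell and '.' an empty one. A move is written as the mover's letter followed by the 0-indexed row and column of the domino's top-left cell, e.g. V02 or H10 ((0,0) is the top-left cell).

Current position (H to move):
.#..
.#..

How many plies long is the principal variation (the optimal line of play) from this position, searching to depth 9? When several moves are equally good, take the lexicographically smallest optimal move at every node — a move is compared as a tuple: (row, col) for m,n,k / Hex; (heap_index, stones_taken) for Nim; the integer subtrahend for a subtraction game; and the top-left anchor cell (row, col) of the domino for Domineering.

PV length from [.#../.#..]: 3 plies

[.#../.#..] H move#1: H02:+1/.###/.#..*, H12:+1/.#../.###
[.###/.#..] V move#2: V00:-1/####/##..*
[####/##..] H move#3: H12:+1/####/####*
[####/####] end (terminal -1, V#4); searched .#../.#.. to 9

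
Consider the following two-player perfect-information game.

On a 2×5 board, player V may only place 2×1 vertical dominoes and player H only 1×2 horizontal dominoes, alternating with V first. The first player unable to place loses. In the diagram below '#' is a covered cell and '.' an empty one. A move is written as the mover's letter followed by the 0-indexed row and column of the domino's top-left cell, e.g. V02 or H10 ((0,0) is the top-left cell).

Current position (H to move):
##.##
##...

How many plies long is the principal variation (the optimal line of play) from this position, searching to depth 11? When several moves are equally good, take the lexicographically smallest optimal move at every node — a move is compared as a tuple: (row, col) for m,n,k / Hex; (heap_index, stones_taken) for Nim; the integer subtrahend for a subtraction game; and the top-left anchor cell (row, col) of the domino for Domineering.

PV length from [##.##/##...]: 1 ply

ply 1, H at ##.##/##... | H12=+1→##.##/####.*; H13=-1→##.##/##.##
ply 2: ##.##/####. is terminal -1 (V); from ##.##/##... depth 11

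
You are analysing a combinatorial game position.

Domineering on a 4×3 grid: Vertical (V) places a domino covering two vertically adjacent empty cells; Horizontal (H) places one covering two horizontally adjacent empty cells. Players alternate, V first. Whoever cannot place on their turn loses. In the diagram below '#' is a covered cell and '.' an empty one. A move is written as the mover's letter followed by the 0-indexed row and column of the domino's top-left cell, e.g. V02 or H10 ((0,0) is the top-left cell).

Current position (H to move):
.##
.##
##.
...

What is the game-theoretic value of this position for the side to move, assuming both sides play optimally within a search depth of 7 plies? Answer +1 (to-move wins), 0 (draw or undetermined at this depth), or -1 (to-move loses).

value(.##/.##/##./..., H) = -1

p1 H@[.##/.##/##./...]: H30[.##/.##/##./##.]-1* H31[.##/.##/##./.##]-1
p2 V@[.##/.##/##./##.]: V00[###/###/##./##.]+1* V22[.##/.##/###/###]+1
p3 H@[###/###/##./##.] terminal -1; root [.##/.##/##./...] d7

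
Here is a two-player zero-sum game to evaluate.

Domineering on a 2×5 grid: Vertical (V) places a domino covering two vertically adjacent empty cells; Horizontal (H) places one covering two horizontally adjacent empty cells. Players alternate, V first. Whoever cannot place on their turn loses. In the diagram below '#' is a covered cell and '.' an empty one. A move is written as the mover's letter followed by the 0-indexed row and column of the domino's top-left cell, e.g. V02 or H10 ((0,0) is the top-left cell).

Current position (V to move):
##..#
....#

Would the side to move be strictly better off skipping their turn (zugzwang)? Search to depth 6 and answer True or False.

zugzwang(##..#/....#, V) = False

[##..#/....#] V move#1: V02:+1/###.#/..#.#*, V03:-1/##.##/...##
[###.#/..#.#] H move#2: H10:-1/###.#/###.#*
[###.#/###.#] V move#3: V03:+1/#####/#####*
[#####/#####] end (terminal -1, H#4); searched ##..#/....# to 6
suppose V passes — search the same position with H to move:
pass> [##..#/....#] H move#1: H02:+1/#####/....#*, H10:-1/##..#/##..#, H11:-1/##..#/.##.#, H12:+1/##..#/..###
pass> [#####/....#] end (terminal -1, V#2); searched ##..#/....# to 6
for V: play +1, pass -1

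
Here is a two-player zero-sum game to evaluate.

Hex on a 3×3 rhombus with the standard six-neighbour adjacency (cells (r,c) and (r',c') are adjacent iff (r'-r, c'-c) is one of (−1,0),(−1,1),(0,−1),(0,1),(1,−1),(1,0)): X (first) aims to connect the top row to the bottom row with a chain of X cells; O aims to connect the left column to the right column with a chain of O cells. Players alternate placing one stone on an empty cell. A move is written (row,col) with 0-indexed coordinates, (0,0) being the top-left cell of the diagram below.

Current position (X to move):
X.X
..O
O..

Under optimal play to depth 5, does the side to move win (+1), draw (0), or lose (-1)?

value(X.X/..O/O.., X) = -1

ply 1, X at X.X/..O/O.. | (0,1)=-1→XXX/..O/O..*; (1,0)=-1→X.X/X.O/O..; (1,1)=-1→X.X/.XO/O..; (2,1)=-1→X.X/..O/OX.; (2,2)=-1→X.X/..O/O.X
ply 2, O at XXX/..O/O.. | (1,0)=+1→XXX/O.O/O..*; (1,1)=+1→XXX/.OO/O..; (2,1)=+1→XXX/..O/OO.; (2,2)=+1→XXX/..O/O.O
ply 3, X at XXX/O.O/O.. | (1,1)=-1→XXX/OXO/O..*; (2,1)=-1→XXX/O.O/OX.; (2,2)=-1→XXX/O.O/O.X
ply 4, O at XXX/OXO/O.. | (2,1)=+1→XXX/OXO/OO.*; (2,2)=-1→XXX/OXO/O.O
ply 5: XXX/OXO/OO. is terminal -1 (X); from X.X/..O/O.. depth 5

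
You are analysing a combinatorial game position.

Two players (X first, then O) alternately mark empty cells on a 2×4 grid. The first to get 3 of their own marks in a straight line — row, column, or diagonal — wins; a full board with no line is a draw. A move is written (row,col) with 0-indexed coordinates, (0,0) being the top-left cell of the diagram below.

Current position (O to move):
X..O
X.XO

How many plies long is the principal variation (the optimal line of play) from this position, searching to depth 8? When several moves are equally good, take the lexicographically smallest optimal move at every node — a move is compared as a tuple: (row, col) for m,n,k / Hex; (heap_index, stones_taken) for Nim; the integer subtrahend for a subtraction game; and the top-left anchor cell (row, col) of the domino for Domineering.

ply 1, O at X..O/X.XO | (0,1)=-1→XO.O/X.XO; (0,2)=-1→X.OO/X.XO; (1,1)=+0→X..O/XOXO*
ply 2, X at X..O/XOXO | (0,1)=+0→XX.O/XOXO*; (0,2)=+0→X.XO/XOXO
ply 3, O at XX.O/XOXO | (0,2)=+0→XXOO/XOXO*
ply 4: XXOO/XOXO is terminal +0 (X); from X..O/X.XO depth 8

PV length from [X..O/X.XO]: 3 plies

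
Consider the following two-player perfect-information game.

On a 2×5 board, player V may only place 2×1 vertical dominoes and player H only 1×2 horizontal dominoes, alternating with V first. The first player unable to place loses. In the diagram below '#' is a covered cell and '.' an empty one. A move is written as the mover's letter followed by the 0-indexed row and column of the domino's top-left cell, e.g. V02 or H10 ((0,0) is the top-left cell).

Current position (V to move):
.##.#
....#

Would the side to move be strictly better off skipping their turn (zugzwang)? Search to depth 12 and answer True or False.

zugzwang(.##.#/....#, V) = True

ply 1, V at .##.#/....# | V00=-1→###.#/#...#*; V03=-1→.####/...##
ply 2, H at ###.#/#...# | H11=-1→###.#/###.#; H12=+1→###.#/#.###*
ply 3: ###.#/#.### is terminal -1 (V); from .##.#/....# depth 12
if V skipped the turn, H would face:
~ ply 1, H at .##.#/....# | H10=-1→.##.#/##..#*; H11=-1→.##.#/.##.#; H12=-1→.##.#/..###
~ ply 2, V at .##.#/##..# | V03=+1→.####/##.##*
~ ply 3: .####/##.## is terminal -1 (H); from .##.#/....# depth 12
compare (V): move=-1 vs pass=+1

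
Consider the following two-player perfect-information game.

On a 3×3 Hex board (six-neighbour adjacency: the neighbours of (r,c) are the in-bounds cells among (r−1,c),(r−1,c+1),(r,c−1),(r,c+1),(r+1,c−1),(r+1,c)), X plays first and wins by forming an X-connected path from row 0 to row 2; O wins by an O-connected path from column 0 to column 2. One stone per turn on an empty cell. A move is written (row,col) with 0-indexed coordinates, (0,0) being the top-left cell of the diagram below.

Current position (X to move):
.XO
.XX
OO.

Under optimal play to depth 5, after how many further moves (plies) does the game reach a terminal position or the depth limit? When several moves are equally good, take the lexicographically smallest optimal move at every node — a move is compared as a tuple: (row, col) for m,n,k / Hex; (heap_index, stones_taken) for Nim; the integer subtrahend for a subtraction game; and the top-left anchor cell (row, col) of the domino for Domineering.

p1 X@[.XO/.XX/OO.]: (0,0)[XXO/.XX/OO.]-1 (1,0)[.XO/XXX/OO.]-1 (2,2)[.XO/.XX/OOX]+1*
p2 O@[.XO/.XX/OOX] terminal -1; root [.XO/.XX/OO.] d5

PV length from [.XO/.XX/OO.]: 1 ply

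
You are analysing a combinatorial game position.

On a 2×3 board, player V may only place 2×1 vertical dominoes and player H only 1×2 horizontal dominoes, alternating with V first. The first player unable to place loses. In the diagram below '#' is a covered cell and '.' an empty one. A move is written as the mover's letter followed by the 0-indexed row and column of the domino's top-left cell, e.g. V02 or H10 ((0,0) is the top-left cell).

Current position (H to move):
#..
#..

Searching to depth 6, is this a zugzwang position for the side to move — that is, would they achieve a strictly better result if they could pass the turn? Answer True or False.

zugzwang(#../#.., H) = False

p1 H@[#../#..]: H01[###/#..]+1* H11[#../###]+1
p2 V@[###/#..] terminal -1; root [#../#..] d6
suppose H passes — search the same position with V to move:
pass> p1 V@[#../#..]: V01[##./##.]+1* V02[#.#/#.#]+1
pass> p2 H@[##./##.] terminal -1; root [#../#..] d6
for H: play +1, pass -1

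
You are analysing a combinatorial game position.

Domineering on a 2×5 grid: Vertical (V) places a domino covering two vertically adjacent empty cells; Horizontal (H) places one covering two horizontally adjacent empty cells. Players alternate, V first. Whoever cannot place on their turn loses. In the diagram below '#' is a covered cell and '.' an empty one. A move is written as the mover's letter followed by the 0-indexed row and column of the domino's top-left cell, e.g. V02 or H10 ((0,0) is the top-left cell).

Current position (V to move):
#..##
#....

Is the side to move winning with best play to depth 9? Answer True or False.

[#..##/#....] V move#1: V01:-1/##.##/##..., V02:+1/#.###/#.#..*
[#.###/#.#..] H move#2: H13:-1/#.###/#.###*
[#.###/#.###] V move#3: V01:+1/#####/#####*
[#####/#####] end (terminal -1, H#4); searched #..##/#.... to 9

V winning at [#..##/#....]: True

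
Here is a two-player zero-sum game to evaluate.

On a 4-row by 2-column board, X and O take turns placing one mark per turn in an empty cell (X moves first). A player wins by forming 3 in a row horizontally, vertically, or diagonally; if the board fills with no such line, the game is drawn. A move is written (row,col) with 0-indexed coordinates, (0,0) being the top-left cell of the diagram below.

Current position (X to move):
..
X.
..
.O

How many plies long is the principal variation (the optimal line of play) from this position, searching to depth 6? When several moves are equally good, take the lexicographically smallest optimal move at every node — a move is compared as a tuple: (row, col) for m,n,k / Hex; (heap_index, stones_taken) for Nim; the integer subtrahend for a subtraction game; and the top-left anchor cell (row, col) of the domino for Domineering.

[../X./../.O] X move#1: (0,0):+0/X./X./../.O, (0,1):+0/.X/X./../.O, (1,1):+0/../XX/../.O, (2,0):+1/../X./X./.O*, (2,1):+0/../X./.X/.O, (3,0):+0/../X./../XO
[../X./X./.O] O move#2: (0,0):-1/O./X./X./.O*, (0,1):-1/.O/X./X./.O, (1,1):-1/../XO/X./.O, (2,1):-1/../X./XO/.O, (3,0):-1/../X./X./OO
[O./X./X./.O] X move#3: (0,1):+0/OX/X./X./.O, (1,1):+0/O./XX/X./.O, (2,1):+0/O./X./XX/.O, (3,0):+1/O./X./X./XO*
[O./X./X./XO] end (terminal -1, O#4); searched ../X./../.O to 6

PV length from [../X./../.O]: 3 plies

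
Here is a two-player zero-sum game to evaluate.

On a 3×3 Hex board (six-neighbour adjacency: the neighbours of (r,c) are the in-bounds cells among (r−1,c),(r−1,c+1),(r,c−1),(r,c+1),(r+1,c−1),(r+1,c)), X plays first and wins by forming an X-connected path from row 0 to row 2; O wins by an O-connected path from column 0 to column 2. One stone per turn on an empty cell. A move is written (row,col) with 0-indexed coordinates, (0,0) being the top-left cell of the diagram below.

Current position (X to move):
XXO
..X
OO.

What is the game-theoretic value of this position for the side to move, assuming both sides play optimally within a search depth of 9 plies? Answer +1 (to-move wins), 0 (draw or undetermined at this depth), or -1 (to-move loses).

[XXO/..X/OO.] X move#1: (1,0):-1/XXO/X.X/OO.*, (1,1):-1/XXO/.XX/OO., (2,2):-1/XXO/..X/OOX
[XXO/X.X/OO.] O move#2: (1,1):+1/XXO/XOX/OO.*, (2,2):+1/XXO/X.X/OOO
[XXO/XOX/OO.] end (terminal -1, X#3); searched XXO/..X/OO. to 9

value(XXO/..X/OO., X) = -1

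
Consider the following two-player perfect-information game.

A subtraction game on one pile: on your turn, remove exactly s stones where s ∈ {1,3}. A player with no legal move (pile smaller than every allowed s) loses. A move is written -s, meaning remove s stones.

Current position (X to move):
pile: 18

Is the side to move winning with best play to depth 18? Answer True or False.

[18] X move#1: -1:-1/17*, -3:-1/15
[17] O move#2: -1:+1/16*, -3:+1/14
[16] X move#3: -1:-1/15*, -3:-1/13
[15] O move#4: -1:+1/14*, -3:+1/12
[14] X move#5: -1:-1/13*, -3:-1/11
[13] O move#6: -1:+1/12*, -3:+1/10
[12] X move#7: -1:-1/11*, -3:-1/9
[11] O move#8: -1:+1/10*, -3:+1/8
[10] X move#9: -1:-1/9*, -3:-1/7
[9] O move#10: -1:+1/8*, -3:+1/6
[8] X move#11: -1:-1/7*, -3:-1/5
[7] O move#12: -1:+1/6*, -3:+1/4
[6] X move#13: -1:-1/5*, -3:-1/3
[5] O move#14: -1:+1/4*, -3:+1/2
[4] X move#15: -1:-1/3*, -3:-1/1
[3] O move#16: -1:+1/2*, -3:+1/0
[2] X move#17: -1:-1/1*
[1] O move#18: -1:+1/0*
[0] end (terminal -1, X#19); searched 18 to 18

X winning at [18]: False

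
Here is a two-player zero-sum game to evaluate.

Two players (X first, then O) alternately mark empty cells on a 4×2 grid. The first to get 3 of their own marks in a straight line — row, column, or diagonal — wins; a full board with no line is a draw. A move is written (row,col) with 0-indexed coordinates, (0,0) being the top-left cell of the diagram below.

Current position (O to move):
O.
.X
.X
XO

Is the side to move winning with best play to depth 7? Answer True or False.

O winning at [O./.X/.X/XO]: False

[O./.X/.X/XO] O move#1: (0,1):+0/OO/.X/.X/XO*, (1,0):-1/O./OX/.X/XO, (2,0):-1/O./.X/OX/XO
[OO/.X/.X/XO] X move#2: (1,0):+0/OO/XX/.X/XO*, (2,0):+0/OO/.X/XX/XO
[OO/XX/.X/XO] O move#3: (2,0):+0/OO/XX/OX/XO*
[OO/XX/OX/XO] end (terminal +0, X#4); searched O./.X/.X/XO to 7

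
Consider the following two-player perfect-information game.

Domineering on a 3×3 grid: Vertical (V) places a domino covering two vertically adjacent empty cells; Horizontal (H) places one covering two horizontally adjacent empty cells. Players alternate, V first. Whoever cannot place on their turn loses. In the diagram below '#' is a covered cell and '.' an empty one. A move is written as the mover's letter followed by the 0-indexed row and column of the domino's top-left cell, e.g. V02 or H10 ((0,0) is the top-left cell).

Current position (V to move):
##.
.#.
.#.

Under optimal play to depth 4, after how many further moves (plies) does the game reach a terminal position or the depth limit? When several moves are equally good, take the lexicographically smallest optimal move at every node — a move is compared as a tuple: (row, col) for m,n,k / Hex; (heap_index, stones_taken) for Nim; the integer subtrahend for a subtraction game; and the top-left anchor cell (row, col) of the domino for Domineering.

PV length from [##./.#./.#.]: 1 ply

[##./.#./.#.] V move#1: V02:+1/###/.##/.#.*, V10:+1/##./##./##., V12:+1/##./.##/.##
[###/.##/.#.] end (terminal -1, H#2); searched ##./.#./.#. to 4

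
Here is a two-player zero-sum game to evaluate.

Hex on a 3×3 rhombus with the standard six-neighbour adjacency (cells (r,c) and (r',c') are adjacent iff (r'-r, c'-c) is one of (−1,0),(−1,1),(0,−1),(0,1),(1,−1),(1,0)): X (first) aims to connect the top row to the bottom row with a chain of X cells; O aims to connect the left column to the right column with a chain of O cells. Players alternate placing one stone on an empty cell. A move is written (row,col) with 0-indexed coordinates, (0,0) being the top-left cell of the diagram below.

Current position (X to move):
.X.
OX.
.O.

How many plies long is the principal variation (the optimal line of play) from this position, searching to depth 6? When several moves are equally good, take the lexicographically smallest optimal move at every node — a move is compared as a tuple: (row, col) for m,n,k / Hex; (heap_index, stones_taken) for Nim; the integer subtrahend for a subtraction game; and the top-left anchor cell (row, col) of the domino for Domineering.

ply 1, X at .X./OX./.O. | (0,0)=-1→XX./OX./.O.; (0,2)=-1→.XX/OX./.O.; (1,2)=+1→.X./OXX/.O.*; (2,0)=+1→.X./OX./XO.; (2,2)=+1→.X./OX./.OX
ply 2, O at .X./OXX/.O. | (0,0)=-1→OX./OXX/.O.*; (0,2)=-1→.XO/OXX/.O.; (2,0)=-1→.X./OXX/OO.; (2,2)=-1→.X./OXX/.OO
ply 3, X at OX./OXX/.O. | (0,2)=+1→OXX/OXX/.O.*; (2,0)=+1→OX./OXX/XO.; (2,2)=+1→OX./OXX/.OX
ply 4, O at OXX/OXX/.O. | (2,0)=-1→OXX/OXX/OO.*; (2,2)=-1→OXX/OXX/.OO
ply 5, X at OXX/OXX/OO. | (2,2)=+1→OXX/OXX/OOX*
ply 6: OXX/OXX/OOX is terminal -1 (O); from .X./OX./.O. depth 6

PV length from [.X./OX./.O.]: 5 plies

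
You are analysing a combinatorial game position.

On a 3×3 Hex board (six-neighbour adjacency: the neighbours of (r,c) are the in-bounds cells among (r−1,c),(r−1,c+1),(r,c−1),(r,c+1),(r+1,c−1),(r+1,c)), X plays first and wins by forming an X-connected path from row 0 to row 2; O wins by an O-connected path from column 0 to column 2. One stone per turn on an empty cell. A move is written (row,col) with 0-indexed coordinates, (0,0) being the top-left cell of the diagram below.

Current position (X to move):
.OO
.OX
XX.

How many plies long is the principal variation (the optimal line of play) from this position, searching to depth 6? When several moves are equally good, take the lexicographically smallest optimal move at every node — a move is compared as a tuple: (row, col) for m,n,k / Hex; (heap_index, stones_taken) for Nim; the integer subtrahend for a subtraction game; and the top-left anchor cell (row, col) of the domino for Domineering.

p1 X@[.OO/.OX/XX.]: (0,0)[XOO/.OX/XX.]-1* (1,0)[.OO/XOX/XX.]-1 (2,2)[.OO/.OX/XXX]-1
p2 O@[XOO/.OX/XX.]: (1,0)[XOO/OOX/XX.]+1* (2,2)[XOO/.OX/XXO]-1
p3 X@[XOO/OOX/XX.] terminal -1; root [.OO/.OX/XX.] d6

PV length from [.OO/.OX/XX.]: 2 plies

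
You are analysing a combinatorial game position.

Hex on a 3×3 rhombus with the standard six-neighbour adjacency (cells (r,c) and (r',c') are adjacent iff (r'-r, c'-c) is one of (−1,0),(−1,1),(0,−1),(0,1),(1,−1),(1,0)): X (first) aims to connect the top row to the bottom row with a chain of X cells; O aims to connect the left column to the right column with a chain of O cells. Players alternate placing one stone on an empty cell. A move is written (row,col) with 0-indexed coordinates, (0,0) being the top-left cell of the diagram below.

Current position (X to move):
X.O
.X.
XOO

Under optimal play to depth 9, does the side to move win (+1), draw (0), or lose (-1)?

[X.O/.X./XOO] X move#1: (0,1):+1/XXO/.X./XOO*, (1,0):+1/X.O/XX./XOO, (1,2):+1/X.O/.XX/XOO
[XXO/.X./XOO] end (terminal -1, O#2); searched X.O/.X./XOO to 9

value(X.O/.X./XOO, X) = +1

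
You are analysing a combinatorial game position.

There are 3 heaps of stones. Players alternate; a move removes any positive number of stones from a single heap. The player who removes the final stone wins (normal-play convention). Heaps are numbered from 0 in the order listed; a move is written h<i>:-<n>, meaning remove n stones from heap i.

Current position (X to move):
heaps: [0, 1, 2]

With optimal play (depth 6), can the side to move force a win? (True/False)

X winning at [(0,1,2)]: True

ply 1, X at (0,1,2) | h1:-1=-1→(0,0,2); h2:-1=+1→(0,1,1)*; h2:-2=-1→(0,1,0)
ply 2, O at (0,1,1) | h1:-1=-1→(0,0,1)*; h2:-1=-1→(0,1,0)
ply 3, X at (0,0,1) | h2:-1=+1→(0,0,0)*
ply 4: (0,0,0) is terminal -1 (O); from (0,1,2) depth 6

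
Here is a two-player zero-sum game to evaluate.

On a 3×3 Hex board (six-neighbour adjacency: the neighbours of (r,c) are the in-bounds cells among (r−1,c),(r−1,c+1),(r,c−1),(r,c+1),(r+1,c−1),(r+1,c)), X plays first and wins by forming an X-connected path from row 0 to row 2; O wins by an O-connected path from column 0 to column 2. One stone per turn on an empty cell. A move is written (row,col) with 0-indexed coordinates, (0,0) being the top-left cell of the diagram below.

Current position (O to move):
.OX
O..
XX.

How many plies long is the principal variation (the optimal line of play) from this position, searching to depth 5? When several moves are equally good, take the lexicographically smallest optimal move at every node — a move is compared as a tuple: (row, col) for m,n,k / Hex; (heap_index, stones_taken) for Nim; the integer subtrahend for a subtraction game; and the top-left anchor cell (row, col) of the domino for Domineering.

p1 O@[.OX/O../XX.]: (0,0)[OOX/O../XX.]-1* (1,1)[.OX/OO./XX.]-1 (1,2)[.OX/O.O/XX.]-1 (2,2)[.OX/O../XXO]-1
p2 X@[OOX/O../XX.]: (1,1)[OOX/OX./XX.]+1* (1,2)[OOX/O.X/XX.]+1 (2,2)[OOX/O../XXX]+1
p3 O@[OOX/OX./XX.] terminal -1; root [.OX/O../XX.] d5

PV length from [.OX/O../XX.]: 2 plies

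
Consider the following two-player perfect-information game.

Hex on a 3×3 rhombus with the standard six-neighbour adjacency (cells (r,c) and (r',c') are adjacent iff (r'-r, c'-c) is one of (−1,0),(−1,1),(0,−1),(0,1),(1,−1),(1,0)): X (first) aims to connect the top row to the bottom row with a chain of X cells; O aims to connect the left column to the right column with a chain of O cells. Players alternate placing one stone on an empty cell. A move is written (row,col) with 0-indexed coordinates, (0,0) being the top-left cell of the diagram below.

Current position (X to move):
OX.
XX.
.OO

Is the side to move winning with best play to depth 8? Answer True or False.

X winning at [OX./XX./.OO]: True

ply 1, X at OX./XX./.OO | (0,2)=-1→OXX/XX./.OO; (1,2)=-1→OX./XXX/.OO; (2,0)=+1→OX./XX./XOO*
ply 2: OX./XX./XOO is terminal -1 (O); from OX./XX./.OO depth 8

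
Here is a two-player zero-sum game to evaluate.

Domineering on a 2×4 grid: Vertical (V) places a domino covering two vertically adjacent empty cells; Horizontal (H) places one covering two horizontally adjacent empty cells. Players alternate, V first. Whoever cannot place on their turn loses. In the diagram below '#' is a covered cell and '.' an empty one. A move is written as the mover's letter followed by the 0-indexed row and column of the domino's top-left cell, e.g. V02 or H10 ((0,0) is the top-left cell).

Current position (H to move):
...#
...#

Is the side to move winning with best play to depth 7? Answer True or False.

H winning at [...#/...#]: True

p1 H@[...#/...#]: H00[##.#/...#]+1* H01[.###/...#]+1 H10[...#/##.#]+1 H11[...#/.###]+1
p2 V@[##.#/...#]: V02[####/..##]-1*
p3 H@[####/..##]: H10[####/####]+1*
p4 V@[####/####] terminal -1; root [...#/...#] d7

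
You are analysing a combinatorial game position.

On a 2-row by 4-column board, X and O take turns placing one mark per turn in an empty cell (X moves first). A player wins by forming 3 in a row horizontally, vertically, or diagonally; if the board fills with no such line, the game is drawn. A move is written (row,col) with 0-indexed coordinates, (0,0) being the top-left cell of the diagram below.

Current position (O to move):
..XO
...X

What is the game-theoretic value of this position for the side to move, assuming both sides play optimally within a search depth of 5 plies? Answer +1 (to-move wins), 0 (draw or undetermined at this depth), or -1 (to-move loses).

ply 1, O at ..XO/...X | (0,0)=+0→O.XO/...X*; (0,1)=+0→.OXO/...X; (1,0)=+0→..XO/O..X; (1,1)=+0→..XO/.O.X; (1,2)=+0→..XO/..OX
ply 2, X at O.XO/...X | (0,1)=+0→OXXO/...X*; (1,0)=+0→O.XO/X..X; (1,1)=+0→O.XO/.X.X; (1,2)=+0→O.XO/..XX
ply 3, O at OXXO/...X | (1,0)=+0→OXXO/O..X*; (1,1)=+0→OXXO/.O.X; (1,2)=+0→OXXO/..OX
ply 4, X at OXXO/O..X | (1,1)=+0→OXXO/OX.X*; (1,2)=+0→OXXO/O.XX
ply 5, O at OXXO/OX.X | (1,2)=+0→OXXO/OXOX*
ply 6: OXXO/OXOX is terminal +0 (X); from ..XO/...X depth 5

value(..XO/...X, O) = 0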